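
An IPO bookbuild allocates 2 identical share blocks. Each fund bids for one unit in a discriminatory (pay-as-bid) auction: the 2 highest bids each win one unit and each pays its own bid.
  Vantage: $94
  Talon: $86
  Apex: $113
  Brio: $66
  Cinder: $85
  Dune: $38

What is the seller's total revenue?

Ordering the bids: 113 (Apex), 94 (Vantage), 86 (Talon), 85 (Cinder), …
Winners (2 units): Apex, Vantage.
Total revenue = 113 + 94 = $207.

Total revenue: $207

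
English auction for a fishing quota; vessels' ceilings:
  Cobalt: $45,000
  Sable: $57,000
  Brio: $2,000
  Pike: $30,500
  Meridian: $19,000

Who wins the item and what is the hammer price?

Limits in order: 57,000 (Sable) > 45,000 (Cobalt) > 30,500 (Pike) > 19,000 (Meridian) > 2,000 (Brio)
Once the price passes $45,000, only Sable is left; the hammer falls at Cobalt's limit of $45,000.

Sable wins at $45,000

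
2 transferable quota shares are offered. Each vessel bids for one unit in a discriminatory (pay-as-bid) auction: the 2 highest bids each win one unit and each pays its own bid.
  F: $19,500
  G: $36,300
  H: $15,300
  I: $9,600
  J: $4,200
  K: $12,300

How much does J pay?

Sorting: 36,300 (G), 19,500 (F), 15,300 (H), 12,300 (K), …
Top 2: G, F.
J does not win → $0.

J pays $0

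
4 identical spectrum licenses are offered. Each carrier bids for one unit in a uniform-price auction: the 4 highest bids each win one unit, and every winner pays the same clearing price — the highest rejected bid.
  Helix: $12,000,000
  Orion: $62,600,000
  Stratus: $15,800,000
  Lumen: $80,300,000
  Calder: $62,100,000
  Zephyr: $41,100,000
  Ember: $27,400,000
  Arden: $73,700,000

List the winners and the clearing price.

Bids ranked high→low: 80,300,000 (Lumen), 73,700,000 (Arden), 62,600,000 (Orion), 62,100,000 (Calder), 41,100,000 (Zephyr), 27,400,000 (Ember), …
The 4 highest are Lumen, Arden, Orion, Calder.
Highest unsuccessful bid: $41,100,000 → clearing price.

Lumen, Arden, Orion, Calder; each pays $41,100,000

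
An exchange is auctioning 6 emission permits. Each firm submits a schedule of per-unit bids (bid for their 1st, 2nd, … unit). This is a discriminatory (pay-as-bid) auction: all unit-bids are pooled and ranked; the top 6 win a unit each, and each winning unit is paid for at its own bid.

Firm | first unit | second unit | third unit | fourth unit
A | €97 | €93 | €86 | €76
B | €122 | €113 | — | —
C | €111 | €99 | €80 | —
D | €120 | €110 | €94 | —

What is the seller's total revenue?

Total revenue: €675

Merging the schedules and taking the best 6: 122 (B-1), 120 (D-1), 113 (B-2), 111 (C-1), 110 (D-2), 99 (C-2)
Next rejected bid: €97 (not a price — pay-as-bid).
Each winning unit pays its own bid.
Revenue = 122 + 120 + 113 + 111 + 110 + 99 = €675.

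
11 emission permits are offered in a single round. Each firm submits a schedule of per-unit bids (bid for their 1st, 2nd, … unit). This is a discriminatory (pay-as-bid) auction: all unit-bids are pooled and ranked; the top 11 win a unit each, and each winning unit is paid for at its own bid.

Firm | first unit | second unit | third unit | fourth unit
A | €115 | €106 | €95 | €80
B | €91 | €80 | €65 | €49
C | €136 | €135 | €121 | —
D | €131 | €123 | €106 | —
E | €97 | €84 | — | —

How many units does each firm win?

Pooled unit-bids ranked (top 11): 136 (C-1), 135 (C-2), 131 (D-1), 123 (D-2), 121 (C-3), 115 (A-1), 106 (A-2), 106 (D-3), 97 (E-1), 95 (A-3), 91 (B-1)
Next rejected bid: €84 (not a price — pay-as-bid).
Allocation: A 3, B 1, C 3, D 3, E 1.

A 3, B 1, C 3, D 3, E 1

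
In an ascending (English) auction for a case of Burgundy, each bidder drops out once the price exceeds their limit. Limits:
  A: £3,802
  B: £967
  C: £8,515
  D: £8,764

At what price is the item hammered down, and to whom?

D wins at £8,515

Rule: the price rises until one bidder remains; the winner pays the price at which the last rival dropped out.
Limits ranked: 8,764 (D) > 8,515 (C) > 3,802 (A) > 967 (B)
Once the price passes £8,515, only D is left; the hammer falls at C's limit of £8,515.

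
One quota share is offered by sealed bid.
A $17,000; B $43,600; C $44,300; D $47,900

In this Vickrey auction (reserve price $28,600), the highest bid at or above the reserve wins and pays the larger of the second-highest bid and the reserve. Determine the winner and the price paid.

D pays $44,300

Sorting bids: 47,900 (D) > 44,300 (C) > 43,600 (B) > 17,000 (A)
Highest eligible bid: D at $47,900.
Second-highest bid $44,300 exceeds the reserve $28,600 → payment $44,300.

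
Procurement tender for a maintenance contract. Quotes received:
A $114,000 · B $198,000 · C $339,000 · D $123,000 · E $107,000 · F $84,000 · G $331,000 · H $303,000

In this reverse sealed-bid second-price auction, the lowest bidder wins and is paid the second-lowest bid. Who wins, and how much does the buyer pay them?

F is paid $107,000

Reverse sealed-bid second-price auction: the lowest bidder wins and is paid the second-lowest bid.
Bids ranked: 84,000 (F) < 107,000 (E) < 114,000 (A) < 123,000 (D) < 198,000 (B) < 303,000 (H) < …
F is lowest; is paid the second-lowest bid, $107,000.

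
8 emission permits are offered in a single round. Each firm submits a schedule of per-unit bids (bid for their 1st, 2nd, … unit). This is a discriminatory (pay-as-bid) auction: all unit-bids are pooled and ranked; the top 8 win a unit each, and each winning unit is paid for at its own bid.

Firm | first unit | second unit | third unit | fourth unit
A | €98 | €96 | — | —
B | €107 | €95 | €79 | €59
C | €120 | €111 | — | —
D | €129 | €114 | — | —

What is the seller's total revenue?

Total revenue: €870

Pooled unit-bids ranked (top 8): 129 (D-1), 120 (C-1), 114 (D-2), 111 (C-2), 107 (B-1), 98 (A-1), 96 (A-2), 95 (B-2)
Next rejected bid: €79 (not a price — pay-as-bid).
Each winning unit pays its own bid.
Revenue = 129 + 120 + 114 + 111 + 107 + 98 + 96 + 95 = €870.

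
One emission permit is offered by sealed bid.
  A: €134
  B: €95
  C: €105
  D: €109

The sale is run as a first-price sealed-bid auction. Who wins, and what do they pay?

Sorting bids: 134 (A) > 109 (D) > 105 (C) > 95 (B)
A has the highest bid and pays exactly that: €134.

A pays €134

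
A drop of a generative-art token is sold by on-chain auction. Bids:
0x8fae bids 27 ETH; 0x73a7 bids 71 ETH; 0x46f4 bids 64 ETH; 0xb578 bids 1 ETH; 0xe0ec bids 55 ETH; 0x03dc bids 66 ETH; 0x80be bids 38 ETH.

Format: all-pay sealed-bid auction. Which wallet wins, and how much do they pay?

0x73a7 pays 71 ETH

Bids ranked: 71 (0x73a7) > 66 (0x03dc) > 64 (0x46f4) > 55 (0xe0ec) > 38 (0x80be) > 27 (0x8fae) > …
0x73a7 is highest and takes the item; every bidder forfeits their bid.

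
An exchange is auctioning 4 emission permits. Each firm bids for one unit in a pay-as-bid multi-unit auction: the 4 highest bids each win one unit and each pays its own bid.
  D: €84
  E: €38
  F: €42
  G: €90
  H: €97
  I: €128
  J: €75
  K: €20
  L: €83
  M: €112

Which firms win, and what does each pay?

Bids ranked high→low: 128 (I), 112 (M), 97 (H), 90 (G), 84 (D), 83 (L), …
Winners (4 units): I, M, H, G.
Each winner pays its own bid: I €128, M €112, H €97, G €90.

I €128, M €112, H €97, G €90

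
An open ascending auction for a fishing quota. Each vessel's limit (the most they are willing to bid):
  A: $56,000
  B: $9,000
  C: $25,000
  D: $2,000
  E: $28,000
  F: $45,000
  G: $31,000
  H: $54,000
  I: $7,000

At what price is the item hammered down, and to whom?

A wins at $54,000

Sorting limits: 56,000 (A) > 54,000 (H) > 45,000 (F) > 31,000 (G) > 28,000 (E) > 25,000 (C) > …
Once the price passes $54,000, only A is left; the hammer falls at H's limit of $54,000.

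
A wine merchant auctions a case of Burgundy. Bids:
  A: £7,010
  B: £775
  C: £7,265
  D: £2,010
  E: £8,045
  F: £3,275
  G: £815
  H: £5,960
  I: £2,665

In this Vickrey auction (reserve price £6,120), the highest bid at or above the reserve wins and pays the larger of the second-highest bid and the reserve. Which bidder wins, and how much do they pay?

E pays £7,265

Bids ranked: 8,045 (E) > 7,265 (C) > 7,010 (A) > 5,960 (H) > 3,275 (F) > 2,665 (I) > …
Highest eligible bid: E at £8,045.
Second-highest bid £7,265 exceeds the reserve £6,120 → payment £7,265.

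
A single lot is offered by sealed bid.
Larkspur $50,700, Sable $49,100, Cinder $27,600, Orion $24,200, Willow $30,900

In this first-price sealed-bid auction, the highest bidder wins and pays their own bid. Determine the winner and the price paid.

Larkspur pays $50,700

Sorting bids: 50,700 (Larkspur) > 49,100 (Sable) > 30,900 (Willow) > 27,600 (Cinder) > 24,200 (Orion)
Larkspur has the highest bid and pays exactly that: $50,700.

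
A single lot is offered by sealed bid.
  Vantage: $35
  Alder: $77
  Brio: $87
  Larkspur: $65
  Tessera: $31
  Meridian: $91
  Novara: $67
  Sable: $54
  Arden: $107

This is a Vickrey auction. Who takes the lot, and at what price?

Vickrey auction: the highest bidder wins and pays the second-highest bid.
Bids in order: 107 (Arden) > 91 (Meridian) > 87 (Brio) > 77 (Alder) > 67 (Novara) > 65 (Larkspur) > …
Arden is highest; pays the second-highest bid, $91.

Arden pays $91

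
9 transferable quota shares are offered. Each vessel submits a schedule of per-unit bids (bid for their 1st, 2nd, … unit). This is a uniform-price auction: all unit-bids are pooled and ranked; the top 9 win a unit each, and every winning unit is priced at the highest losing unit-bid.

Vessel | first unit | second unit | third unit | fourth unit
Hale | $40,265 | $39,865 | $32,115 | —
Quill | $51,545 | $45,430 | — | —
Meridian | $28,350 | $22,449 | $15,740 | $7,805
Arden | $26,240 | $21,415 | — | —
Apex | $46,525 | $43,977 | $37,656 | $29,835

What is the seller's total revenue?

Total revenue: $255,150

Pooled unit-bids ranked (top 9): 51,545 (Quill-1), 46,525 (Apex-1), 45,430 (Quill-2), 43,977 (Apex-2), 40,265 (Hale-1), 39,865 (Hale-2), 37,656 (Apex-3), 32,115 (Hale-3), 29,835 (Apex-4)
Highest rejected unit-bid = $28,350.
Allocation: Apex 4, Hale 3, Quill 2. Every unit priced at $28,350.
Revenue = 9 × 28,350 = $255,150.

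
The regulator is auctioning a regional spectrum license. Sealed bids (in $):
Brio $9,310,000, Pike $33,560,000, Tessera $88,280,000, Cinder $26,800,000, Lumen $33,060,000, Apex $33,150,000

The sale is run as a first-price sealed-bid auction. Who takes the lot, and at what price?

Bids in order: 88,280,000 (Tessera) > 33,560,000 (Pike) > 33,150,000 (Apex) > 33,060,000 (Lumen) > 26,800,000 (Cinder) > 9,310,000 (Brio)
First-price: Tessera pays what they bid, $88,280,000.

Tessera pays $88,280,000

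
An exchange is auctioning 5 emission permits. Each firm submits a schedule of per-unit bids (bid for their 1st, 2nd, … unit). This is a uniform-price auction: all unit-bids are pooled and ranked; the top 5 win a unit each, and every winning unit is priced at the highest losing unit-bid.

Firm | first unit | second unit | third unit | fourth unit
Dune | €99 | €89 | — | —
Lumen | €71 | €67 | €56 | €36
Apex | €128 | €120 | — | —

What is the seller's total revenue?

Total revenue: €335

Merging the schedules and taking the best 5: 128 (Apex-1), 120 (Apex-2), 99 (Dune-1), 89 (Dune-2), 71 (Lumen-1)
Highest rejected unit-bid = €67.
Allocation: Apex 2, Dune 2, Lumen 1. Every unit priced at €67.
Revenue = 5 × 67 = €335.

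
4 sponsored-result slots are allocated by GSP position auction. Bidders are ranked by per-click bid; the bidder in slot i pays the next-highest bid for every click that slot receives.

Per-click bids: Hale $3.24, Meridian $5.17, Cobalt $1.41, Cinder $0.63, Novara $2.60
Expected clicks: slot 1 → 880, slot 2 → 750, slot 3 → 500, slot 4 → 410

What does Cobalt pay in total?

Cobalt pays $258.30

Ranked by bid: $5.17 (Meridian) > $3.24 (Hale) > $2.60 (Novara) > $1.41 (Cobalt) > $0.63 (Cinder)
Cobalt holds slot 4 → pays next bid $0.63 × 410 clicks = $258.30.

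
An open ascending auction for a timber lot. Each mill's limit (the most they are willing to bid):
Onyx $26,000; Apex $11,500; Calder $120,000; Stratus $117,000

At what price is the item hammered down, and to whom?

Calder wins at $117,000

Open ascending-bid auction: the price rises until one bidder remains; the winner pays the price at which the last rival dropped out.
Limits ranked: 120,000 (Calder) > 117,000 (Stratus) > 26,000 (Onyx) > 11,500 (Apex)
Once the price passes $117,000, only Calder is left; the hammer falls at Stratus's limit of $117,000.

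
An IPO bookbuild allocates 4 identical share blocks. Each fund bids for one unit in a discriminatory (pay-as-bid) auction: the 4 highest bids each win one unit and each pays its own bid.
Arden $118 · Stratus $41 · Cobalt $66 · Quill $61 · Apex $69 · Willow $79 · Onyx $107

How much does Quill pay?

Bids ranked high→low: 118 (Arden), 107 (Onyx), 79 (Willow), 69 (Apex), 66 (Cobalt), 61 (Quill), …
The 4 highest are Arden, Onyx, Willow, Apex.
Quill does not win → $0.

Quill pays $0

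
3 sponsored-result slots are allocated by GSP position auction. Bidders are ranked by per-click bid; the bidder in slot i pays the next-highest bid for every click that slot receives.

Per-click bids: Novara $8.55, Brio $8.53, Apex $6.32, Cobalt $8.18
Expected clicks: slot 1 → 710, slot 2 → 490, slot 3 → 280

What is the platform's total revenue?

Total revenue: $11834.10

Sorting advertisers: $8.55 (Novara) > $8.53 (Brio) > $8.18 (Cobalt) > $6.32 (Apex)
Slot 1: Novara pays $8.53 × 710 = $6056.30
Slot 2: Brio pays $8.18 × 490 = $4008.20
Slot 3: Cobalt pays $6.32 × 280 = $1769.60
Total = $11834.10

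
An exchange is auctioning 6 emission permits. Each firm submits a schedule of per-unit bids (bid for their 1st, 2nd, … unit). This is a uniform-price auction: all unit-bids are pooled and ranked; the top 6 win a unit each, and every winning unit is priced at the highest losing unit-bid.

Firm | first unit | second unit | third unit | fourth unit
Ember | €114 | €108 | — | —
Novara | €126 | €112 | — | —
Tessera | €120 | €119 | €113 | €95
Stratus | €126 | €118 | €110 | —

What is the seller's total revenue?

Total revenue: €678

Pooled unit-bids ranked (top 6): 126 (Novara-1), 126 (Stratus-1), 120 (Tessera-1), 119 (Tessera-2), 118 (Stratus-2), 114 (Ember-1)
The (k+1)-th unit-bid is €113.
Allocation: Ember 1, Novara 1, Stratus 2, Tessera 2. Every unit priced at €113.
Revenue = 6 × 113 = €678.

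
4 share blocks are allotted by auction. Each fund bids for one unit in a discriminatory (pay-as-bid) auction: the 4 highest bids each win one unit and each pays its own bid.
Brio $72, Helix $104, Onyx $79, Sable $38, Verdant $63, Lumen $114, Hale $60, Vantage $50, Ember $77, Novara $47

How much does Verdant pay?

Verdant pays $0

Ordering the bids: 114 (Lumen), 104 (Helix), 79 (Onyx), 77 (Ember), 72 (Brio), 63 (Verdant), …
Winners (4 units): Lumen, Helix, Onyx, Ember.
Verdant does not win → $0.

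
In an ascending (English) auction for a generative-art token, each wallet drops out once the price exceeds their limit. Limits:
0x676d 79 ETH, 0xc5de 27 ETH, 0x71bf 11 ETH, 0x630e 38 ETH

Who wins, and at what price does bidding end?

Sorting limits: 79 (0x676d) > 38 (0x630e) > 27 (0xc5de) > 11 (0x71bf)
Once the price passes 38 ETH, only 0x676d is left; the hammer falls at 0x630e's limit of 38 ETH.

0x676d wins at 38 ETH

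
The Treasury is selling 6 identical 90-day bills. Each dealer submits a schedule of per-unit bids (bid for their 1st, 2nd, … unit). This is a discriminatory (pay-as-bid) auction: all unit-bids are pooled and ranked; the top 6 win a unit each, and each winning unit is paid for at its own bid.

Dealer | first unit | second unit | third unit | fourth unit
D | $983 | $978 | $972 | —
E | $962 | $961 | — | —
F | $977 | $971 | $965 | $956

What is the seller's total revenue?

Pooled unit-bids ranked (top 6): 983 (D-1), 978 (D-2), 977 (F-1), 972 (D-3), 971 (F-2), 965 (F-3)
Next rejected bid: $962 (not a price — pay-as-bid).
Each winning unit pays its own bid.
Revenue = 983 + 978 + 977 + 972 + 971 + 965 = $5,846.

Total revenue: $5,846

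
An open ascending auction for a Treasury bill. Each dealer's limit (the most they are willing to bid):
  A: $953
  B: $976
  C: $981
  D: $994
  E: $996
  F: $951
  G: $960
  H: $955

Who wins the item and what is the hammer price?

E wins at $994

Limits in order: 996 (E) > 994 (D) > 981 (C) > 976 (B) > 960 (G) > 955 (H) > …
Once the price passes $994, only E is left; the hammer falls at D's limit of $994.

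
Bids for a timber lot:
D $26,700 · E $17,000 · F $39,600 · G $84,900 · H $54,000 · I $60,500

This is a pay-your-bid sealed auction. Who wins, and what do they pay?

Rule: the highest bidder wins and pays their own bid.
Bids in order: 84,900 (G) > 60,500 (I) > 54,000 (H) > 39,600 (F) > 26,700 (D) > 17,000 (E)
G has the highest bid and pays exactly that: $84,900.

G pays $84,900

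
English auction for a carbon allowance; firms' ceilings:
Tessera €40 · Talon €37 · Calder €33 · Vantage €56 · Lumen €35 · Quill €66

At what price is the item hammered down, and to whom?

Quill wins at €56

Limits ranked: 66 (Quill) > 56 (Vantage) > 40 (Tessera) > 37 (Talon) > 35 (Lumen) > 33 (Calder)
Bidding ends when Vantage exits at €56; Quill takes it.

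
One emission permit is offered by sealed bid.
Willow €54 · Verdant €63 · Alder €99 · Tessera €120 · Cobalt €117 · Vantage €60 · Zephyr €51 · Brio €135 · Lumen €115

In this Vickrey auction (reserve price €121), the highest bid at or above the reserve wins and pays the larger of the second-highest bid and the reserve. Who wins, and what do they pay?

Brio pays €121

Sorting bids: 135 (Brio) > 120 (Tessera) > 117 (Cobalt) > 115 (Lumen) > 99 (Alder) > 63 (Verdant) > …
Brio has the top bid at or above the reserve (€135).
Second-highest bid €120 is below the reserve €121, so the reserve binds → payment €121.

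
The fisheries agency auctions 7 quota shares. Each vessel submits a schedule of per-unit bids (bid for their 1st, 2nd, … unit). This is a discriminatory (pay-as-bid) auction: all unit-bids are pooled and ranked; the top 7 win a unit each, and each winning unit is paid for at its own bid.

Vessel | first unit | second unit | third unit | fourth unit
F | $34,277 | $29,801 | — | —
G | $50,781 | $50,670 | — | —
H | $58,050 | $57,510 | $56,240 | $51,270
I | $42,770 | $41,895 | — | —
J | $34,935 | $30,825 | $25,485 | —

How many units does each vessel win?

Pooled unit-bids ranked (top 7): 58,050 (H-1), 57,510 (H-2), 56,240 (H-3), 51,270 (H-4), 50,781 (G-1), 50,670 (G-2), 42,770 (I-1)
Next rejected bid: $41,895 (not a price — pay-as-bid).
Allocation: G 2, H 4, I 1.

G 2, H 4, I 1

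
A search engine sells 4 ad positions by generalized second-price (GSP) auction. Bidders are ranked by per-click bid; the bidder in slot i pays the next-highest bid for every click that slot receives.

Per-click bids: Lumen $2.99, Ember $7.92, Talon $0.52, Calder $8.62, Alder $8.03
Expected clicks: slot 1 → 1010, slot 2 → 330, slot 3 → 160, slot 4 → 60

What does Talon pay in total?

Talon pays $0.00

Ranked by bid: $8.62 (Calder) > $8.03 (Alder) > $7.92 (Ember) > $2.99 (Lumen) > $0.52 (Talon)
Talon ranks below slot 4 → no slot, pays nothing.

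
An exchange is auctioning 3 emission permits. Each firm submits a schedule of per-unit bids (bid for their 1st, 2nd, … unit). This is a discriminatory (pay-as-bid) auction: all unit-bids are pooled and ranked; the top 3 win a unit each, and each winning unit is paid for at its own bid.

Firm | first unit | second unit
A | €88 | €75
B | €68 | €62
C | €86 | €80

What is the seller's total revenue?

All unit-bids, highest first — top 3: 88 (A-1), 86 (C-1), 80 (C-2)
Next rejected bid: €75 (not a price — pay-as-bid).
Each winning unit pays its own bid.
Revenue = 88 + 86 + 80 = €254.

Total revenue: €254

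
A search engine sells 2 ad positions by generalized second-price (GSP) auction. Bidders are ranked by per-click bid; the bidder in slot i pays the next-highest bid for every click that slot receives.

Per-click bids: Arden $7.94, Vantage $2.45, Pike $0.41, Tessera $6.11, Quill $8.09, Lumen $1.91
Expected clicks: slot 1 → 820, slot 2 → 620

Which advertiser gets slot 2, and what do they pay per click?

Per-click bids in order: $8.09 (Quill) > $7.94 (Arden) > $6.11 (Tessera) > …
Slot 2 goes to the second-ranked bidder, Arden, who pays the next bid down: $6.11/click.

Arden; $6.11 per click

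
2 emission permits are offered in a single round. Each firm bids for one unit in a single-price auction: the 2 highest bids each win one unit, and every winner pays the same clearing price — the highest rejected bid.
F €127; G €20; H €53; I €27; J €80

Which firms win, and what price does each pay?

Sorting: 127 (F), 80 (J), 53 (H), 27 (I), …
Top 2: F, J.
Clearing price = highest rejected bid = €53.

F, J; each pays €53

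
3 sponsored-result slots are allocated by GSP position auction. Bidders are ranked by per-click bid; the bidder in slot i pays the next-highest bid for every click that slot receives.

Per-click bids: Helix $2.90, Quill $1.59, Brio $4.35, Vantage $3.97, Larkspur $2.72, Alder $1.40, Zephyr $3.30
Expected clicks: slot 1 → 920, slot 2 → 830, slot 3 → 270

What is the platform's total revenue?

Ranked by bid: $4.35 (Brio) > $3.97 (Vantage) > $3.30 (Zephyr) > $2.90 (Helix) > …
Slot 1: Brio pays $3.97 × 920 = $3652.40
Slot 2: Vantage pays $3.30 × 830 = $2739.00
Slot 3: Zephyr pays $2.90 × 270 = $783.00
Total = $7174.40

Total revenue: $7174.40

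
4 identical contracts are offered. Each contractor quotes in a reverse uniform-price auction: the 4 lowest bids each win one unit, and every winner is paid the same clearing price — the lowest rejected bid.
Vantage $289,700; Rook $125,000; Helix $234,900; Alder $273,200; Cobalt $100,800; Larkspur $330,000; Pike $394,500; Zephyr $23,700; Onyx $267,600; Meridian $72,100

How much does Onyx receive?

Onyx is paid $0

Bids ranked low→high: 23,700 (Zephyr), 72,100 (Meridian), 100,800 (Cobalt), 125,000 (Rook), 234,900 (Helix), 267,600 (Onyx), …
Lowest 4: Zephyr, Meridian, Cobalt, Rook.
Clearing price = lowest rejected bid = $234,900.
Onyx does not win → is paid $0.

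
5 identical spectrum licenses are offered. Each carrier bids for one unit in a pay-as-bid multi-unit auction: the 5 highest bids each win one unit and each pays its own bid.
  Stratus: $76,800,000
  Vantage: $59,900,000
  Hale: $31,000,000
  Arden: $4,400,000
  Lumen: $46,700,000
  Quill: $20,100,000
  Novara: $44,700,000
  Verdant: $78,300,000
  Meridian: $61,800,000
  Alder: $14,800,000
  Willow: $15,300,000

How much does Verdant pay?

Ordering the bids: 78,300,000 (Verdant), 76,800,000 (Stratus), 61,800,000 (Meridian), 59,900,000 (Vantage), 46,700,000 (Lumen), 44,700,000 (Novara), 31,000,000 (Hale), …
The 5 highest are Verdant, Stratus, Meridian, Vantage, Lumen.
Verdant wins → own bid $78,300,000.

Verdant pays $78,300,000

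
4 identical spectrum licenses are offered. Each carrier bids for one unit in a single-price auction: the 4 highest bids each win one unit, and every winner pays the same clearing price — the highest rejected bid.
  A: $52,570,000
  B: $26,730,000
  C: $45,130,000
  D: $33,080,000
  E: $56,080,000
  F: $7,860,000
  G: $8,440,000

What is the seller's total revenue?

Ordering the bids: 56,080,000 (E), 52,570,000 (A), 45,130,000 (C), 33,080,000 (D), 26,730,000 (B), 8,440,000 (G), …
Winners (4 units): E, A, C, D.
Highest unsuccessful bid: $26,730,000 → clearing price.
Total revenue = 4 × $26,730,000 = $106,920,000.

Total revenue: $106,920,000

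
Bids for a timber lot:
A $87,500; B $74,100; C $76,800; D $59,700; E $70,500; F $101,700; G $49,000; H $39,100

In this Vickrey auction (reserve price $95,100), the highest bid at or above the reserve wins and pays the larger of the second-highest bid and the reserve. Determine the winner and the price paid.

Bids ranked: 101,700 (F) > 87,500 (A) > 76,800 (C) > 74,100 (B) > 70,500 (E) > 59,700 (D) > …
F has the top bid at or above the reserve ($101,700).
Second-highest bid $87,500 is below the reserve $95,100, so the reserve binds → payment $95,100.

F pays $95,100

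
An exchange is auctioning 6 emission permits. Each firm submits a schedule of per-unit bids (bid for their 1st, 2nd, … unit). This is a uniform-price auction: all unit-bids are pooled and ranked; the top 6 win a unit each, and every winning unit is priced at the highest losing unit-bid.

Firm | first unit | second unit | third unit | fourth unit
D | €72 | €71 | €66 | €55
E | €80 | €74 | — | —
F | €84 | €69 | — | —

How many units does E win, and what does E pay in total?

E: 2 units, pays €132

All unit-bids, highest first — top 6: 84 (F-1), 80 (E-1), 74 (E-2), 72 (D-1), 71 (D-2), 69 (F-2)
First bid not allocated: €66.
E wins 2 unit(s) at €66 each.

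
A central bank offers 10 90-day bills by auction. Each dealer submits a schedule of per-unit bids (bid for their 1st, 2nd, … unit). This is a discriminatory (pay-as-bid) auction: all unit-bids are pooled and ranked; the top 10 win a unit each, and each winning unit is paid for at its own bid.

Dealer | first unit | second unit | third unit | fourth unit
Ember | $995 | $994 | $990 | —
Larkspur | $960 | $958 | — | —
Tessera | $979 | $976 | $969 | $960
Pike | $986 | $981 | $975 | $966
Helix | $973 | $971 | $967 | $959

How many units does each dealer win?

Ember 3, Helix 2, Pike 3, Tessera 2

Pooled unit-bids ranked (top 10): 995 (Ember-1), 994 (Ember-2), 990 (Ember-3), 986 (Pike-1), 981 (Pike-2), 979 (Tessera-1), 976 (Tessera-2), 975 (Pike-3), 973 (Helix-1), 971 (Helix-2)
Next rejected bid: $969 (not a price — pay-as-bid).
Allocation: Ember 3, Helix 2, Pike 3, Tessera 2.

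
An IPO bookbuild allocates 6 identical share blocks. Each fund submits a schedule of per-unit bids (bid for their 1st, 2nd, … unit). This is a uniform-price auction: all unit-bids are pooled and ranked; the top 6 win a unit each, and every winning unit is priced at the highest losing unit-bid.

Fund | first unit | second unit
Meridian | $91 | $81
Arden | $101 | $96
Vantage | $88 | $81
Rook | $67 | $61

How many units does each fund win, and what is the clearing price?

Pooled unit-bids ranked (top 6): 101 (Arden-1), 96 (Arden-2), 91 (Meridian-1), 88 (Vantage-1), 81 (Meridian-2), 81 (Vantage-2)
Highest rejected unit-bid = $67.
Allocation: Arden 2, Meridian 2, Vantage 2.

Arden 2, Meridian 2, Vantage 2; clearing price $67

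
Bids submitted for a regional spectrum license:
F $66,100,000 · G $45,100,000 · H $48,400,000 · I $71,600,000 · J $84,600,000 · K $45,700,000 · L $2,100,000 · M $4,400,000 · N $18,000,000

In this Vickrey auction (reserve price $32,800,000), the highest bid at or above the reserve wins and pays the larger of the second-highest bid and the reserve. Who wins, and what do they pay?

Bids in order: 84,600,000 (J) > 71,600,000 (I) > 66,100,000 (F) > 48,400,000 (H) > 45,700,000 (K) > 45,100,000 (G) > …
J has the top bid at or above the reserve ($84,600,000).
Second-highest bid $71,600,000 exceeds the reserve $32,800,000 → payment $71,600,000.

J pays $71,600,000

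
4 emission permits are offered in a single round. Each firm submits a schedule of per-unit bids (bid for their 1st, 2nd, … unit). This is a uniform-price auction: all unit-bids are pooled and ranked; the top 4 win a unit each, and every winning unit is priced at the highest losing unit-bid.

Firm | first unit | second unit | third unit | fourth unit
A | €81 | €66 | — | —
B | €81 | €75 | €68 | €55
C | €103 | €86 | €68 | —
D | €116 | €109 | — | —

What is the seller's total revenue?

Total revenue: €324

Merging the schedules and taking the best 4: 116 (D-1), 109 (D-2), 103 (C-1), 86 (C-2)
First bid not allocated: €81.
Allocation: C 2, D 2. Every unit priced at €81.
Revenue = 4 × 81 = €324.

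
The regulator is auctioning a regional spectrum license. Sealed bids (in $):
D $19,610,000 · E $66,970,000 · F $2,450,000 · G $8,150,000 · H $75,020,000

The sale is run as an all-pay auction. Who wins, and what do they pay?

H pays $75,020,000

Sorting bids: 75,020,000 (H) > 66,970,000 (E) > 19,610,000 (D) > 8,150,000 (G) > 2,450,000 (F)
H is highest and takes the item; every bidder forfeits their bid.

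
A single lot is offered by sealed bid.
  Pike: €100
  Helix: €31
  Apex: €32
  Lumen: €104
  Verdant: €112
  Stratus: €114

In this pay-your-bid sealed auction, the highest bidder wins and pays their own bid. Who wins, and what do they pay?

Sorting bids: 114 (Stratus) > 112 (Verdant) > 104 (Lumen) > 100 (Pike) > 32 (Apex) > 31 (Helix)
Stratus has the highest bid and pays exactly that: €114.

Stratus pays €114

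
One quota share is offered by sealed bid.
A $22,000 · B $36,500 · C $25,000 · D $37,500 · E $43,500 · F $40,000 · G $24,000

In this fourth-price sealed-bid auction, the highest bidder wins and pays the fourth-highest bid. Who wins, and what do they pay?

Sorting bids: 43,500 (E) > 40,000 (F) > 37,500 (D) > 36,500 (B) > 25,000 (C) > 24,000 (G) > …
E is highest; pays the fourth-highest bid, $36,500.

E pays $36,500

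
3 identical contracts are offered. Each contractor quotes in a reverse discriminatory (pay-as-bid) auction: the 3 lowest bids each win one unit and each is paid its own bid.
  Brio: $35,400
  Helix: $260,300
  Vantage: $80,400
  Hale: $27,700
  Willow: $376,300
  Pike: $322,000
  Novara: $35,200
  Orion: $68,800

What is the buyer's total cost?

Total cost: $98,300

Bids ranked low→high: 27,700 (Hale), 35,200 (Novara), 35,400 (Brio), 68,800 (Orion), 80,400 (Vantage), …
Winners (3 units): Hale, Novara, Brio.
Total cost = 27,700 + 35,200 + 35,400 = $98,300.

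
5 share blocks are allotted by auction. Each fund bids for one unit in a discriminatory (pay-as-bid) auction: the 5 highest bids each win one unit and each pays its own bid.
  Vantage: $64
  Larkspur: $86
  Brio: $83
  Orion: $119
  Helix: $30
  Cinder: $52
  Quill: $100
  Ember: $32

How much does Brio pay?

Ordering the bids: 119 (Orion), 100 (Quill), 86 (Larkspur), 83 (Brio), 64 (Vantage), 52 (Cinder), 32 (Ember), …
Winners (5 units): Orion, Quill, Larkspur, Brio, Vantage.
Brio wins → own bid $83.

Brio pays $83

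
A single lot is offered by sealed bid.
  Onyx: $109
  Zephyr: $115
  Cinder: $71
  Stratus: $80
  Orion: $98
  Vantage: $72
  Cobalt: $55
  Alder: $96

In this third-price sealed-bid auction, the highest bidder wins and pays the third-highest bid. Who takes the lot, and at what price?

Bids in order: 115 (Zephyr) > 109 (Onyx) > 98 (Orion) > 96 (Alder) > 80 (Stratus) > 72 (Vantage) > …
Zephyr is highest; pays the third-highest bid, $98.

Zephyr pays $98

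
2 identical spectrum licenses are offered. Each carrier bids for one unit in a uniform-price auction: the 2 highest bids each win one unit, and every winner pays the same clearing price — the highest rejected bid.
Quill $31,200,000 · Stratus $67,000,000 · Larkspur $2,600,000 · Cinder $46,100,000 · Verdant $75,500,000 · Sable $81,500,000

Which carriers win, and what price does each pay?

Bids ranked high→low: 81,500,000 (Sable), 75,500,000 (Verdant), 67,000,000 (Stratus), 46,100,000 (Cinder), …
Top 2: Sable, Verdant.
Highest unsuccessful bid: $67,000,000 → clearing price.

Sable, Verdant; each pays $67,000,000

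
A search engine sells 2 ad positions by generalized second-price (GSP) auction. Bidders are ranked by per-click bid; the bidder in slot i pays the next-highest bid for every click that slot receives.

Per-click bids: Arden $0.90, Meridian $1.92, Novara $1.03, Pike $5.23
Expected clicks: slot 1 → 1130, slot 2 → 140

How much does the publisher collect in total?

Per-click bids in order: $5.23 (Pike) > $1.92 (Meridian) > $1.03 (Novara) > …
Slot 1: Pike pays $1.92 × 1130 = $2169.60
Slot 2: Meridian pays $1.03 × 140 = $144.20
Total = $2313.80

Total revenue: $2313.80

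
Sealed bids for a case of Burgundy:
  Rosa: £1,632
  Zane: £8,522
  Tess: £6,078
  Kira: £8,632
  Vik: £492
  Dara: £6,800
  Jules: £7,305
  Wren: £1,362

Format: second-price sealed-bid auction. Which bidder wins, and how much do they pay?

Sorting bids: 8,632 (Kira) > 8,522 (Zane) > 7,305 (Jules) > 6,800 (Dara) > 6,078 (Tess) > 1,632 (Rosa) > …
Second-price: Kira pays Zane's bid of £8,522.

Kira pays £8,522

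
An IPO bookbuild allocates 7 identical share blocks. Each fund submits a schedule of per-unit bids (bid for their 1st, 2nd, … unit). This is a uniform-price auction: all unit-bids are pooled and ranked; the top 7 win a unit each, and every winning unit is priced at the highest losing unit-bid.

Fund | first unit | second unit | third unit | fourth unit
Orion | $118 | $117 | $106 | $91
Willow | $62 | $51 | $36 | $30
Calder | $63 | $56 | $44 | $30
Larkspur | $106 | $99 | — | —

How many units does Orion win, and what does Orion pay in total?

Orion: 4 units, pays $248

Pooled unit-bids ranked (top 7): 118 (Orion-1), 117 (Orion-2), 106 (Orion-3), 106 (Larkspur-1), 99 (Larkspur-2), 91 (Orion-4), 63 (Calder-1)
Highest rejected unit-bid = $62.
Orion wins 4 unit(s) at $62 each.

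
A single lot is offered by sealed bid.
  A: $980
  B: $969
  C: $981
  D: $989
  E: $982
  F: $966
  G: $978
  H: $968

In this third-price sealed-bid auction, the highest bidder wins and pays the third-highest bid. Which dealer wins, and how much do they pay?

Bids ranked: 989 (D) > 982 (E) > 981 (C) > 980 (A) > 978 (G) > 969 (B) > …
D wins; payment is bid #3 in the ranking = $981.

D pays $981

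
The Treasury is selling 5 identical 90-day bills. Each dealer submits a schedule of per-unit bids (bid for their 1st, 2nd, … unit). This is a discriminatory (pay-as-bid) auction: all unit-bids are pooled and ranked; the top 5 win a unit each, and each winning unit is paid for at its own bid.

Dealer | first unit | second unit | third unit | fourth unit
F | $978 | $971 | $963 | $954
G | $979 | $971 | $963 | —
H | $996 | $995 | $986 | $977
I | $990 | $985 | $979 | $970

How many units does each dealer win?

H 3, I 2

Pooled unit-bids ranked (top 5): 996 (H-1), 995 (H-2), 990 (I-1), 986 (H-3), 985 (I-2)
Next rejected bid: $979 (not a price — pay-as-bid).
Allocation: H 3, I 2.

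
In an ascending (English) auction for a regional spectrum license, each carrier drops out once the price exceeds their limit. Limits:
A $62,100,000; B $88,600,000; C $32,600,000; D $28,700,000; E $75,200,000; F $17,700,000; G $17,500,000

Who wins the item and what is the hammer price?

B wins at $75,200,000

Limits in order: 88,600,000 (B) > 75,200,000 (E) > 62,100,000 (A) > 32,600,000 (C) > 28,700,000 (D) > 17,700,000 (F) > …
E is the last rival to drop out, at $75,200,000; B remains and wins at that price.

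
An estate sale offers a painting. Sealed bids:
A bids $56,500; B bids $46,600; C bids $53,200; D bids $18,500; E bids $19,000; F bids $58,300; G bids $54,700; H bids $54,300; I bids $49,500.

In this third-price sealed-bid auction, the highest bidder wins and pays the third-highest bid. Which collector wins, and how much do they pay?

Third-price sealed-bid auction: the highest bidder wins and pays the third-highest bid.
Bids ranked: 58,300 (F) > 56,500 (A) > 54,700 (G) > 54,300 (H) > 53,200 (C) > 49,500 (I) > …
F wins; payment is bid #3 in the ranking = $54,700.

F pays $54,700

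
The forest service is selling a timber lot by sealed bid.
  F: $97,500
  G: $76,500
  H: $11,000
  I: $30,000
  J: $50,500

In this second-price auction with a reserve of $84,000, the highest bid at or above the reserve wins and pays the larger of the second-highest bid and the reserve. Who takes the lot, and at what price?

Rule: the highest bid at or above the reserve wins and pays the larger of the second-highest bid and the reserve.
Bids ranked: 97,500 (F) > 76,500 (G) > 50,500 (J) > 30,000 (I) > 11,000 (H)
F has the top bid at or above the reserve ($97,500).
max(second-highest $76,500, reserve $84,000) = $84,000.

F pays $84,000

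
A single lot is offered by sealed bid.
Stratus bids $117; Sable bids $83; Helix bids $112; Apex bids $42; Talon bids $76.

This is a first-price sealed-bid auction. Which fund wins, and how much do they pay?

First-price sealed-bid auction: the highest bidder wins and pays their own bid.
Bids in order: 117 (Stratus) > 112 (Helix) > 83 (Sable) > 76 (Talon) > 42 (Apex)
Stratus is highest → pays own bid, $117.

Stratus pays $117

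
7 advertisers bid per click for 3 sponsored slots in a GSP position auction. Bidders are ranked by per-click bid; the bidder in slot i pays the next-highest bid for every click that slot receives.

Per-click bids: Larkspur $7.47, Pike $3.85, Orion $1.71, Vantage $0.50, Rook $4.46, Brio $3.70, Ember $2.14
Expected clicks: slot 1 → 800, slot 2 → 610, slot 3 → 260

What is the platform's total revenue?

Total revenue: $6878.50

Sorting advertisers: $7.47 (Larkspur) > $4.46 (Rook) > $3.85 (Pike) > $3.70 (Brio) > …
Slot 1: Larkspur pays $4.46 × 800 = $3568.00
Slot 2: Rook pays $3.85 × 610 = $2348.50
Slot 3: Pike pays $3.70 × 260 = $962.00
Total = $6878.50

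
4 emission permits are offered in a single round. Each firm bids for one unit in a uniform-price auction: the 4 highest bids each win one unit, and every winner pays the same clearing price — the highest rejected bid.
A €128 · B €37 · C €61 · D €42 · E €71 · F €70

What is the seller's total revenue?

Ordering the bids: 128 (A), 71 (E), 70 (F), 61 (C), 42 (D), 37 (B)
The 4 highest are A, E, F, C.
Clearing price = highest rejected bid = €42.
Total revenue = 4 × €42 = €168.

Total revenue: €168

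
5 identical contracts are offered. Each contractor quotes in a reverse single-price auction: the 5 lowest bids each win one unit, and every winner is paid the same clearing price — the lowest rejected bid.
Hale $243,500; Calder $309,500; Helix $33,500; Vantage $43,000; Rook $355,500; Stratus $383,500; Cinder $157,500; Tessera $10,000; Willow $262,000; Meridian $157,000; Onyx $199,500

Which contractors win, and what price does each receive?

Tessera, Helix, Vantage, Meridian, Cinder; each is paid $199,500

Sorting: 10,000 (Tessera), 33,500 (Helix), 43,000 (Vantage), 157,000 (Meridian), 157,500 (Cinder), 199,500 (Onyx), 243,500 (Hale), …
The 5 lowest are Tessera, Helix, Vantage, Meridian, Cinder.
Clearing price = lowest rejected bid = $199,500.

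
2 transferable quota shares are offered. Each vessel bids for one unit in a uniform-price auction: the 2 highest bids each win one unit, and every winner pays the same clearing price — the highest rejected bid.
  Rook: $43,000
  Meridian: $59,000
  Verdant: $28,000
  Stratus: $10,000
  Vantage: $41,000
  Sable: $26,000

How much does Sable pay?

Sable pays $0

Ordering the bids: 59,000 (Meridian), 43,000 (Rook), 41,000 (Vantage), 28,000 (Verdant), …
Winners (2 units): Meridian, Rook.
First losing bid is Vantage's $41,000, which sets the uniform price.
Sable does not win → pays $0.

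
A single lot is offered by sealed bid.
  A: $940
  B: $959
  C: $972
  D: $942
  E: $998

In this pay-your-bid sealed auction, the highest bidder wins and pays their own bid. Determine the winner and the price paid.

E pays $998

Sorting bids: 998 (E) > 972 (C) > 959 (B) > 942 (D) > 940 (A)
E has the highest bid and pays exactly that: $998.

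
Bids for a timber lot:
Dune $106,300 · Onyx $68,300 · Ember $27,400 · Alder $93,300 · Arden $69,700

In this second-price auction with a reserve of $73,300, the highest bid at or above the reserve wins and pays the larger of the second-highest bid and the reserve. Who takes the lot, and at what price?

Dune pays $93,300

Bids in order: 106,300 (Dune) > 93,300 (Alder) > 69,700 (Arden) > 68,300 (Onyx) > 27,400 (Ember)
Dune has the top bid at or above the reserve ($106,300).
max(second-highest $93,300, reserve $73,300) = $93,300; the reserve does not bind.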